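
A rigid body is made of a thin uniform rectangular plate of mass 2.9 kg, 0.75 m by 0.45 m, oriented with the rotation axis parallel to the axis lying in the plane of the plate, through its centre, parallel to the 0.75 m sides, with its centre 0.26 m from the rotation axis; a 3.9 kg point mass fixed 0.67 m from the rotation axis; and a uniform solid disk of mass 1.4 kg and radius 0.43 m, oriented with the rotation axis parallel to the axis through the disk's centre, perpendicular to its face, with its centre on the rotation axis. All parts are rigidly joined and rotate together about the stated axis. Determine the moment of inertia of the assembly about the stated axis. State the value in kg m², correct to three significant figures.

Rectangular plate: I_cm = (1/12)Mb² = (1/12)(2.9)(0.45)² = 0.048937 kg m²; centre at d = 0.26 m, so the parallel axis theorem gives I = 0.048937 + (2.9)(0.26)² = 0.24498 kg m².
Point mass: I_cm = 0; centre at d = 0.67 m, so the parallel axis theorem gives I = 0 + (3.9)(0.67)² = 1.7507 kg m².
Solid disk: I_cm = (1/2)MR² = (1/2)(1.4)(0.43)² = 0.12943 kg m²; axis through the centre, so I = 0.12943 kg m².
Total I = 0.24498 + 1.7507 + 0.12943 = 2.1251 kg m².

2.13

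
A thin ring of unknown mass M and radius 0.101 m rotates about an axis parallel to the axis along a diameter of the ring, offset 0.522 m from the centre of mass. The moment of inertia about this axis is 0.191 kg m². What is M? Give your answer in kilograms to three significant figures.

0.688

I = I_cm + Md² = (1/2)MR² + Md² = M·[0.5·(0.101)² + (0.522)²] = M·0.27758.
So M = 0.191 / 0.27758 = 0.68808 kg.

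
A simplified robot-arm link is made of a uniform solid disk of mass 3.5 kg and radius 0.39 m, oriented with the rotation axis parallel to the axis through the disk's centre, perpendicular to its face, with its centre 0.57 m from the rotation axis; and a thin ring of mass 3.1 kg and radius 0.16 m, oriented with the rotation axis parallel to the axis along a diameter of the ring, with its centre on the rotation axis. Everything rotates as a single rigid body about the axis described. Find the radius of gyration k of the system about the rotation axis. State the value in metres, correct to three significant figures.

Solid disk: I_cm = (1/2)MR² = (1/2)(3.5)(0.39)² = 0.26618 kg·m²; centre at d = 0.57 m, so the parallel axis theorem gives I = 0.26618 + (3.5)(0.57)² = 1.4033 kg·m².
Thin ring: I_cm = (1/2)MR² = (1/2)(3.1)(0.16)² = 0.03968 kg·m²; axis through the centre, so I = 0.03968 kg·m².
Total I = 1.443 kg·m²; total mass M = 6.6 kg.
k = √(I/M) = √(1.443/6.6) = 0.46759 m.

0.468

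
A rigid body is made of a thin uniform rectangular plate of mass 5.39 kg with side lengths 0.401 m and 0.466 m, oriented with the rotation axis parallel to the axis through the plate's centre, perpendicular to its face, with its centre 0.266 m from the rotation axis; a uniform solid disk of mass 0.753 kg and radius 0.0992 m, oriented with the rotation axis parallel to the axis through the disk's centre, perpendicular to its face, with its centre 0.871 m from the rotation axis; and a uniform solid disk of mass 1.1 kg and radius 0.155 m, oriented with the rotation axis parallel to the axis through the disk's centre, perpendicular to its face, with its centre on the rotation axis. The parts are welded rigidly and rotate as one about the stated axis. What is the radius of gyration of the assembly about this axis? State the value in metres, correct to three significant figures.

0.397

Rectangular plate: I_cm = (1/12)M(a²+b²) = (1/12)(5.39)[(0.401)² + (0.466)²] = 0.16977 kg m²; centre at d = 0.266 m, so I = I_cm + Md² gives I = 0.16977 + (5.39)(0.266)² = 0.55114 kg m².
Solid disk: I_cm = (1/2)MR² = (1/2)(0.753)(0.0992)² = 0.003705 kg m²; centre at d = 0.871 m, so I = I_cm + Md² gives I = 0.003705 + (0.753)(0.871)² = 0.57496 kg m².
Solid disk: I_cm = (1/2)MR² = (1/2)(1.1)(0.155)² = 0.013214 kg m²; axis through the centre, so I = 0.013214 kg m².
Total I = 1.1393 kg m²; total mass M = 7.243 kg.
k = √(I/M) = √(1.1393/7.243) = 0.39661 m.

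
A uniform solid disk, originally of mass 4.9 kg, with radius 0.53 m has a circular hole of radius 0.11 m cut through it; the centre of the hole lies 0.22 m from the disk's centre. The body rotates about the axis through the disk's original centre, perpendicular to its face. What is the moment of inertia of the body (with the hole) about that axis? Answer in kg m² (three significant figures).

Unpierced body about its centre: I₀ = (1/2)MR² = (1/2)(4.9)(0.53)² = 0.68821 kg m².
The removed disk has mass m = M·(r/R)² = (4.9)(0.11/0.53)² = 0.21107 kg (same uniform areal density).
Its moment of inertia about the rotation axis (parallel-axis theorem): I_hole = (1/2)mr² + md² = (1/2)(0.21107)(0.11)² + (0.21107)(0.22)² = 0.011493 kg m².
Treating the hole as negative mass, I = I₀ − I_hole = 0.68821 − 0.011493 = 0.67671 kg m².

0.677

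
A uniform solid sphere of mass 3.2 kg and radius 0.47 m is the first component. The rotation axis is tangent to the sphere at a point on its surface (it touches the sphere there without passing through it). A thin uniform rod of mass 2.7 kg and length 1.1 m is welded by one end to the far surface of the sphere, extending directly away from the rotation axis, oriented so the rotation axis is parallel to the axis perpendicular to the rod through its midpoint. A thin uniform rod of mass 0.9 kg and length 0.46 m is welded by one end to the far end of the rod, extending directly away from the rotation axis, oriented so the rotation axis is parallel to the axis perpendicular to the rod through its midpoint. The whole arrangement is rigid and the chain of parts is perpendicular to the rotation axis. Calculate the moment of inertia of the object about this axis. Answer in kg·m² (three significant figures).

Solid sphere: I_cm = (2/5)MR² = (2/5)(3.2)(0.47)² = 0.28275 kg·m²; centre at d = 0.47 m, so I = I_cm + Md² gives I = 0.28275 + (3.2)(0.47)² = 0.98963 kg·m².
Thin rod: I_cm = (1/12)ML² = (1/12)(2.7)(1.1)² = 0.27225 kg·m²; centre at d = 0.47 + 0.47 + 0.55 = 1.49 m, so I = I_cm + Md² gives I = 0.27225 + (2.7)(1.49)² = 6.2665 kg·m².
Thin rod: I_cm = (1/12)ML² = (1/12)(0.9)(0.46)² = 0.01587 kg·m²; centre at d = 0.47 + 0.47 + 0.55 + 0.55 + 0.23 = 2.27 m, so I = I_cm + Md² gives I = 0.01587 + (0.9)(2.27)² = 4.6535 kg·m².
Total I = 0.98963 + 6.2665 + 4.6535 = 11.91 kg·m².

11.9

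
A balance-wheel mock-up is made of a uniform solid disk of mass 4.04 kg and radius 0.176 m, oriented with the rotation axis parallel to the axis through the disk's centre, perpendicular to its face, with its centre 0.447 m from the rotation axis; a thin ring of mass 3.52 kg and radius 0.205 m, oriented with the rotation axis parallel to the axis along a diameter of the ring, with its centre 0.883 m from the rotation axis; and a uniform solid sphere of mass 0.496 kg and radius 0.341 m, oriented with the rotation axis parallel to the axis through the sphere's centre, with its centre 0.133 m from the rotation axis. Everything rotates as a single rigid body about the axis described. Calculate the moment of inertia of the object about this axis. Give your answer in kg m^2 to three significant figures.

3.72

Solid disk: I_cm = (1/2)MR² = (1/2)(4.04)(0.176)² = 0.062572 kg m^2; centre at d = 0.447 m, so I = I_cm + Md² gives I = 0.062572 + (4.04)(0.447)² = 0.8698 kg m^2.
Thin ring: I_cm = (1/2)MR² = (1/2)(3.52)(0.205)² = 0.073964 kg m^2; centre at d = 0.883 m, so I = I_cm + Md² gives I = 0.073964 + (3.52)(0.883)² = 2.8185 kg m^2.
Solid sphere: I_cm = (2/5)MR² = (2/5)(0.496)(0.341)² = 0.02307 kg m^2; centre at d = 0.133 m, so I = I_cm + Md² gives I = 0.02307 + (0.496)(0.133)² = 0.031844 kg m^2.
Total I = 0.8698 + 2.8185 + 0.031844 = 3.7201 kg m^2.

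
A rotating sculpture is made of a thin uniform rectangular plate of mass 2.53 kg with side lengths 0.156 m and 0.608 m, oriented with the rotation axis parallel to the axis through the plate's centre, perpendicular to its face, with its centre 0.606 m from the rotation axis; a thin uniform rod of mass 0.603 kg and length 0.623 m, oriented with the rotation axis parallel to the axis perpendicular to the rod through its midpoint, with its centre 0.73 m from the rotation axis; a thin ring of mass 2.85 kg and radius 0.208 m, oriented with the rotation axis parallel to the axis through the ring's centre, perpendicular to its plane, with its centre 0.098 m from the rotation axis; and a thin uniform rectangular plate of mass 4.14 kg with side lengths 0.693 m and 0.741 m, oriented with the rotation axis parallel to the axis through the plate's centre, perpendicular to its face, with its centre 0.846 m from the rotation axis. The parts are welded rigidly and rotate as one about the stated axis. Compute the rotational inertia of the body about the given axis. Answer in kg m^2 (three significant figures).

Rectangular plate: I_cm = (1/12)M(a²+b²) = (1/12)(2.53)[(0.156)² + (0.608)²] = 0.083068 kg m^2; centre at d = 0.606 m, so the parallel axis theorem gives I = 0.083068 + (2.53)(0.606)² = 1.0122 kg m^2.
Thin rod: I_cm = (1/12)ML² = (1/12)(0.603)(0.623)² = 0.019503 kg m^2; centre at d = 0.73 m, so the parallel axis theorem gives I = 0.019503 + (0.603)(0.73)² = 0.34084 kg m^2.
Thin ring: I_cm = MR² = (2.85)(0.208)² = 0.1233 kg m^2; centre at d = 0.098 m, so the parallel axis theorem gives I = 0.1233 + (2.85)(0.098)² = 0.15067 kg m^2.
Rectangular plate: I_cm = (1/12)M(a²+b²) = (1/12)(4.14)[(0.693)² + (0.741)²] = 0.35512 kg m^2; centre at d = 0.846 m, so the parallel axis theorem gives I = 0.35512 + (4.14)(0.846)² = 3.3182 kg m^2.
Total I = 1.0122 + 0.34084 + 0.15067 + 3.3182 = 4.8219 kg m^2.

4.82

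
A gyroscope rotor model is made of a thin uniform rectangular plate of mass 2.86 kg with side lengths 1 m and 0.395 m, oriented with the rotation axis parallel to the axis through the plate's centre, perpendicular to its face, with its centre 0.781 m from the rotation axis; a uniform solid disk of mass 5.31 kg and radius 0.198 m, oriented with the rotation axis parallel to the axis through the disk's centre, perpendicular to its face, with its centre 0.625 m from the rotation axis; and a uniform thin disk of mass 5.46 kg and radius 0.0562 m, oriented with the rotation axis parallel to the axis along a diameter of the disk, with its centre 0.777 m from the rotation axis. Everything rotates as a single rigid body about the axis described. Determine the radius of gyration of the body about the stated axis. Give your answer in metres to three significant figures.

Rectangular plate: I_cm = (1/12)M(a²+b²) = (1/12)(2.86)[(1)² + (0.395)²] = 0.27552 kg m^2; centre at d = 0.781 m, so I = I_cm + Md² gives I = 0.27552 + (2.86)(0.781)² = 2.02 kg m^2.
Solid disk: I_cm = (1/2)MR² = (1/2)(5.31)(0.198)² = 0.10409 kg m^2; centre at d = 0.625 m, so I = I_cm + Md² gives I = 0.10409 + (5.31)(0.625)² = 2.1783 kg m^2.
Thin disk: I_cm = (1/4)MR² = (1/4)(5.46)(0.0562)² = 0.0043113 kg m^2; centre at d = 0.777 m, so I = I_cm + Md² gives I = 0.0043113 + (5.46)(0.777)² = 3.3007 kg m^2.
Total I = 7.499 kg m^2; total mass M = 13.63 kg.
k = √(I/M) = √(7.499/13.63) = 0.74174 m.

0.742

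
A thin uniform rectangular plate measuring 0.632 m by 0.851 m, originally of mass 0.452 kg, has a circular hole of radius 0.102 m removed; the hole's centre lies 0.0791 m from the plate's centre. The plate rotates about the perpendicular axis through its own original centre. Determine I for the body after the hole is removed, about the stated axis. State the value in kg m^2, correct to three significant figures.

0.0420

Unpierced body about its centre: I₀ = (1/12)M(a²+b²) = (1/12)(0.452)[(0.632)² + (0.851)²] = 0.042323 kg m^2.
The removed disk has mass m = M·πr²/(ab) = (0.452)·π(0.102)²/(0.632·0.851) = 0.027469 kg (same uniform areal density).
Its moment of inertia about the rotation axis (parallel-axis theorem): I_hole = (1/2)mr² + md² = (1/2)(0.027469)(0.102)² + (0.027469)(0.0791)² = 0.00031476 kg m^2.
Treating the hole as negative mass, I = I₀ − I_hole = 0.042323 − 0.00031476 = 0.042008 kg m^2.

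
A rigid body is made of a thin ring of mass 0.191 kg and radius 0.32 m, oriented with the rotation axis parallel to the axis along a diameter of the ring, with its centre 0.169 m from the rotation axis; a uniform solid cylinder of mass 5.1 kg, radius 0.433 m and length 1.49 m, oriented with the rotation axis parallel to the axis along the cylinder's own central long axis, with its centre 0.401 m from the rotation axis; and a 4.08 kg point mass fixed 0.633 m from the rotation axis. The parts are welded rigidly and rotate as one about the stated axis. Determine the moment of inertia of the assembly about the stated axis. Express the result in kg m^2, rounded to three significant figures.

Thin ring: I_cm = (1/2)MR² = (1/2)(0.191)(0.32)² = 0.0097792 kg m^2; centre at d = 0.169 m, so I = I_cm + Md² gives I = 0.0097792 + (0.191)(0.169)² = 0.015234 kg m^2.
Solid cylinder: I_cm = (1/2)MR² = (1/2)(5.1)(0.433)² = 0.4781 kg m^2; centre at d = 0.401 m, so I = I_cm + Md² gives I = 0.4781 + (5.1)(0.401)² = 1.2982 kg m^2.
Point mass: I_cm = 0; centre at d = 0.633 m, so I = I_cm + Md² gives I = 0 + (4.08)(0.633)² = 1.6348 kg m^2.
Total I = 0.015234 + 1.2982 + 1.6348 = 2.9482 kg m^2.

2.95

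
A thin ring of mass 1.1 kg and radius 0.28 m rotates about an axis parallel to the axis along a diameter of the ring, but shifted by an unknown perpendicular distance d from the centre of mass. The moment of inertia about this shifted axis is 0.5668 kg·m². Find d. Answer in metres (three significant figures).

0.690

About the centre-of-mass axis, I_cm = (1/2)MR² = (1/2)(1.1)(0.28)² = 0.04312 kg·m².
Parallel axis theorem: I = I_cm + Md², so Md² = 0.5668 − 0.04312 = 0.52368 kg·m².
d = √(0.52368 / 1.1) = 0.68998 m.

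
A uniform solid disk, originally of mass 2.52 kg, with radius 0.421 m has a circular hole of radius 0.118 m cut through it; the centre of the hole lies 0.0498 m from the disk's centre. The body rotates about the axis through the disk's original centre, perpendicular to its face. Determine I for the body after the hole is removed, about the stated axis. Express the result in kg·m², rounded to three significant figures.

Unpierced body about its centre: I₀ = (1/2)MR² = (1/2)(2.52)(0.421)² = 0.22332 kg·m².
The removed disk has mass m = M·(r/R)² = (2.52)(0.118/0.421)² = 0.19797 kg (same uniform areal density).
Its moment of inertia about the rotation axis (parallel-axis theorem): I_hole = (1/2)mr² + md² = (1/2)(0.19797)(0.118)² + (0.19797)(0.0498)² = 0.0018692 kg·m².
Treating the hole as negative mass, I = I₀ − I_hole = 0.22332 − 0.0018692 = 0.22145 kg·m².

0.221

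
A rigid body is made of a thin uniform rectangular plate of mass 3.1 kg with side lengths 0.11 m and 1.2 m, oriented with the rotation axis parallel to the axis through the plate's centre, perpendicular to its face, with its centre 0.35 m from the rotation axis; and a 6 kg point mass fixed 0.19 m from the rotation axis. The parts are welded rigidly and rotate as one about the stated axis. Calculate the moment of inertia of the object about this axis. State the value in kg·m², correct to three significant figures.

0.971

Rectangular plate: I_cm = (1/12)M(a²+b²) = (1/12)(3.1)[(0.11)² + (1.2)²] = 0.37513 kg·m²; centre at d = 0.35 m, so the parallel axis theorem gives I = 0.37513 + (3.1)(0.35)² = 0.75488 kg·m².
Point mass: I_cm = 0; centre at d = 0.19 m, so the parallel axis theorem gives I = 0 + (6)(0.19)² = 0.2166 kg·m².
Total I = 0.75488 + 0.2166 = 0.97148 kg·m².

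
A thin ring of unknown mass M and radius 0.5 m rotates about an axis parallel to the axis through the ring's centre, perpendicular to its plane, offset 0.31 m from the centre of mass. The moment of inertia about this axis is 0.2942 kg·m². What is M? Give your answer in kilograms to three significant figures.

0.850

I = I_cm + Md² = MR² + Md² = M·[1·(0.5)² + (0.31)²] = M·0.3461.
So M = 0.2942 / 0.3461 = 0.85004 kg.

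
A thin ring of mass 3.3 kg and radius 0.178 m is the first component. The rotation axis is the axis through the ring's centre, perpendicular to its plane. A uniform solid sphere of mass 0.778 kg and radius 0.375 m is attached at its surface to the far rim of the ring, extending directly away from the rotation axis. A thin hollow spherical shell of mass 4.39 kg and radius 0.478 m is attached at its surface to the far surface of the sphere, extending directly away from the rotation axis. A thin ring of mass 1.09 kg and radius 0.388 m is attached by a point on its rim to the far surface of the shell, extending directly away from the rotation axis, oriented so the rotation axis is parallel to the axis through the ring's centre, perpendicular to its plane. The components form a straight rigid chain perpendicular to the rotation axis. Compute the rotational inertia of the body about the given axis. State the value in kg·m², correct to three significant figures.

15.5

Thin ring: I_cm = MR² = (3.3)(0.178)² = 0.10456 kg·m²; axis through the centre, so I = 0.10456 kg·m².
Solid sphere: I_cm = (2/5)MR² = (2/5)(0.778)(0.375)² = 0.043763 kg·m²; centre at d = 0.178 + 0.375 = 0.553 m, so the parallel axis theorem gives I = 0.043763 + (0.778)(0.553)² = 0.28168 kg·m².
Spherical shell: I_cm = (2/3)MR² = (2/3)(4.39)(0.478)² = 0.6687 kg·m²; centre at d = 0.178 + 0.375 + 0.375 + 0.478 = 1.406 m, so the parallel axis theorem gives I = 0.6687 + (4.39)(1.406)² = 9.347 kg·m².
Thin ring: I_cm = MR² = (1.09)(0.388)² = 0.16409 kg·m²; centre at d = 0.178 + 0.375 + 0.375 + 0.478 + 0.478 + 0.388 = 2.272 m, so the parallel axis theorem gives I = 0.16409 + (1.09)(2.272)² = 5.7907 kg·m².
Total I = 0.10456 + 0.28168 + 9.347 + 5.7907 = 15.524 kg·m².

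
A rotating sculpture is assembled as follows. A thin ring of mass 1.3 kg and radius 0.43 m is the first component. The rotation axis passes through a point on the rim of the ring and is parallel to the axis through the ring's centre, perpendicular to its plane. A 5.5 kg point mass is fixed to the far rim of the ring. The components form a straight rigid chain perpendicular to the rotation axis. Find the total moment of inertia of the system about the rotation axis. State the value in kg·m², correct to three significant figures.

Thin ring: I_cm = MR² = (1.3)(0.43)² = 0.24037 kg·m²; centre at d = 0.43 m, so I = I_cm + Md² gives I = 0.24037 + (1.3)(0.43)² = 0.48074 kg·m².
Point mass: I_cm = 0; centre at d = 0.43 + 0.43 = 0.86 m, so I = I_cm + Md² gives I = 0 + (5.5)(0.86)² = 4.0678 kg·m².
Total I = 0.48074 + 4.0678 = 4.5485 kg·m².

4.55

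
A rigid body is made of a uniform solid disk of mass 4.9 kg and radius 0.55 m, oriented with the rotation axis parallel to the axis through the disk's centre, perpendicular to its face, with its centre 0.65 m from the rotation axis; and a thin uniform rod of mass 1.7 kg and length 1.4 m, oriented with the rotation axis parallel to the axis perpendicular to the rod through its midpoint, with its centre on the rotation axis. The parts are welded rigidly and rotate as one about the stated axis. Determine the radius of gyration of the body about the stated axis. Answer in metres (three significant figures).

Solid disk: I_cm = (1/2)MR² = (1/2)(4.9)(0.55)² = 0.74113 kg m²; centre at d = 0.65 m, so the parallel axis theorem gives I = 0.74113 + (4.9)(0.65)² = 2.8114 kg m².
Thin rod: I_cm = (1/12)ML² = (1/12)(1.7)(1.4)² = 0.27767 kg m²; axis through the centre, so I = 0.27767 kg m².
Total I = 3.089 kg m²; total mass M = 6.6 kg.
k = √(I/M) = √(3.089/6.6) = 0.68413 m.

0.684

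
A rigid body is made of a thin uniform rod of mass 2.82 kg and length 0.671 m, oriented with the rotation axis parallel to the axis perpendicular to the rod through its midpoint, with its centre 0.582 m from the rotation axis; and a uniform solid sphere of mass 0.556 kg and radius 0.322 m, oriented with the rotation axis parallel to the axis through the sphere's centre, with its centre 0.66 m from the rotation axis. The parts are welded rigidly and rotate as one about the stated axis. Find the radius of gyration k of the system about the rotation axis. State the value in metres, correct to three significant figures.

0.627

Thin rod: I_cm = (1/12)ML² = (1/12)(2.82)(0.671)² = 0.10581 kg m^2; centre at d = 0.582 m, so I = I_cm + Md² gives I = 0.10581 + (2.82)(0.582)² = 1.061 kg m^2.
Solid sphere: I_cm = (2/5)MR² = (2/5)(0.556)(0.322)² = 0.023059 kg m^2; centre at d = 0.66 m, so I = I_cm + Md² gives I = 0.023059 + (0.556)(0.66)² = 0.26525 kg m^2.
Total I = 1.3263 kg m^2; total mass M = 3.376 kg.
k = √(I/M) = √(1.3263/3.376) = 0.62678 m.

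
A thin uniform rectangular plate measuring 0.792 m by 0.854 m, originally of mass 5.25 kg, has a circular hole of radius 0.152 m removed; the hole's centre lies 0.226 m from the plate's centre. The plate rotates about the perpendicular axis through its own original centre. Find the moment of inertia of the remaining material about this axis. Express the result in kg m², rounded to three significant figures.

0.558

Unpierced body about its centre: I₀ = (1/12)M(a²+b²) = (1/12)(5.25)[(0.792)² + (0.854)²] = 0.5935 kg m².
The removed disk has mass m = M·πr²/(ab) = (5.25)·π(0.152)²/(0.792·0.854) = 0.5634 kg (same uniform areal density).
Its moment of inertia about the rotation axis (parallel-axis theorem): I_hole = (1/2)mr² + md² = (1/2)(0.5634)(0.152)² + (0.5634)(0.226)² = 0.035284 kg m².
Treating the hole as negative mass, I = I₀ − I_hole = 0.5935 − 0.035284 = 0.55822 kg m².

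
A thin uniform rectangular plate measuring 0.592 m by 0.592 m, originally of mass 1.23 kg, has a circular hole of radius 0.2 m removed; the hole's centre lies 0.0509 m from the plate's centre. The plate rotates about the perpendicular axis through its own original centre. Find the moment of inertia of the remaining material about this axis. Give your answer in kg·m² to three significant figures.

0.0619

Unpierced body about its centre: I₀ = (1/12)M(a²+b²) = (1/12)(1.23)[(0.592)² + (0.592)²] = 0.071845 kg·m².
The removed disk has mass m = M·πr²/(ab) = (1.23)·π(0.2)²/(0.592·0.592) = 0.44103 kg (same uniform areal density).
Its moment of inertia about the rotation axis (parallel-axis theorem): I_hole = (1/2)mr² + md² = (1/2)(0.44103)(0.2)² + (0.44103)(0.0509)² = 0.0099633 kg·m².
Treating the hole as negative mass, I = I₀ − I_hole = 0.071845 − 0.0099633 = 0.061882 kg·m².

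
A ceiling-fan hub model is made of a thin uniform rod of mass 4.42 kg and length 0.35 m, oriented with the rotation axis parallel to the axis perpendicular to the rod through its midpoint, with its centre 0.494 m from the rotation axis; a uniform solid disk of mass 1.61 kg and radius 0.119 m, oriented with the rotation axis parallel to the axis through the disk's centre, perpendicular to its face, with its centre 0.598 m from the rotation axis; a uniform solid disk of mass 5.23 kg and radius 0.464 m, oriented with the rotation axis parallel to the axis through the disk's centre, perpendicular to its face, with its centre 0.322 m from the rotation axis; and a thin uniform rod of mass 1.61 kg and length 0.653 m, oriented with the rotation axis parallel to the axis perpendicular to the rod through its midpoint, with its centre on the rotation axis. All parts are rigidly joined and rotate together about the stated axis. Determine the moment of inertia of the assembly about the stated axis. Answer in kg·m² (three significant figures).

2.87

Thin rod: I_cm = (1/12)ML² = (1/12)(4.42)(0.35)² = 0.045121 kg·m²; centre at d = 0.494 m, so the parallel axis theorem gives I = 0.045121 + (4.42)(0.494)² = 1.1238 kg·m².
Solid disk: I_cm = (1/2)MR² = (1/2)(1.61)(0.119)² = 0.0114 kg·m²; centre at d = 0.598 m, so the parallel axis theorem gives I = 0.0114 + (1.61)(0.598)² = 0.58714 kg·m².
Solid disk: I_cm = (1/2)MR² = (1/2)(5.23)(0.464)² = 0.563 kg·m²; centre at d = 0.322 m, so the parallel axis theorem gives I = 0.563 + (5.23)(0.322)² = 1.1053 kg·m².
Thin rod: I_cm = (1/12)ML² = (1/12)(1.61)(0.653)² = 0.05721 kg·m²; axis through the centre, so I = 0.05721 kg·m².
Total I = 1.1238 + 0.58714 + 1.1053 + 0.05721 = 2.8734 kg·m².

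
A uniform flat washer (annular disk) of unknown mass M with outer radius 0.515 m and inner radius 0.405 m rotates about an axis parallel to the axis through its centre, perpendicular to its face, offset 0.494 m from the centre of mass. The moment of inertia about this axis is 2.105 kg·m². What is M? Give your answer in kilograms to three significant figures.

4.59

I = I_cm + Md² = (1/2)M(R²+r²) + Md² = M·[0.5·[(0.515)² + (0.405)²] + (0.494)²] = M·0.45866.
So M = 2.105 / 0.45866 = 4.5894 kg.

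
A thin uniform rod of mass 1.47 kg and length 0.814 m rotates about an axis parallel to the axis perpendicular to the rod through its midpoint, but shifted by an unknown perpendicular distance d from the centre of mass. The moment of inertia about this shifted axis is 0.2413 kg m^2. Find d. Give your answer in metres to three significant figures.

0.330

About the centre-of-mass axis, I_cm = (1/12)ML² = (1/12)(1.47)(0.814)² = 0.081168 kg m^2.
Parallel axis theorem: I = I_cm + Md², so Md² = 0.2413 − 0.081168 = 0.16013 kg m^2.
d = √(0.16013 / 1.47) = 0.33005 m.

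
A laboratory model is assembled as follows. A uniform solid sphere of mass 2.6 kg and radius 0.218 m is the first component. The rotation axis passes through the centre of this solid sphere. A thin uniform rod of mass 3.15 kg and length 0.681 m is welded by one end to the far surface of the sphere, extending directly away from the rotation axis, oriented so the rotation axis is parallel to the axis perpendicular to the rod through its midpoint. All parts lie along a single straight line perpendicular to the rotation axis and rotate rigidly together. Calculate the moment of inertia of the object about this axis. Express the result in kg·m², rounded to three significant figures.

1.15

Solid sphere: I_cm = (2/5)MR² = (2/5)(2.6)(0.218)² = 0.049425 kg·m²; axis through the centre, so I = 0.049425 kg·m².
Thin rod: I_cm = (1/12)ML² = (1/12)(3.15)(0.681)² = 0.12174 kg·m²; centre at d = 0.218 + 0.3405 = 0.5585 m, so I = I_cm + Md² gives I = 0.12174 + (3.15)(0.5585)² = 1.1043 kg·m².
Total I = 0.049425 + 1.1043 = 1.1537 kg·m².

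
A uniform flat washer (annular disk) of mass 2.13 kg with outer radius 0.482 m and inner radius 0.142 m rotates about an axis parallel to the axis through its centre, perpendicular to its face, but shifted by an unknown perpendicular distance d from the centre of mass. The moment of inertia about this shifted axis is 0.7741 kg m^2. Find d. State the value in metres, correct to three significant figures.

About the centre-of-mass axis, I_cm = (1/2)M(R²+r²) = (1/2)(2.13)[(0.482)² + (0.142)²] = 0.2689 kg m^2.
Parallel axis theorem: I = I_cm + Md², so Md² = 0.7741 − 0.2689 = 0.5052 kg m^2.
d = √(0.5052 / 2.13) = 0.48701 m.

0.487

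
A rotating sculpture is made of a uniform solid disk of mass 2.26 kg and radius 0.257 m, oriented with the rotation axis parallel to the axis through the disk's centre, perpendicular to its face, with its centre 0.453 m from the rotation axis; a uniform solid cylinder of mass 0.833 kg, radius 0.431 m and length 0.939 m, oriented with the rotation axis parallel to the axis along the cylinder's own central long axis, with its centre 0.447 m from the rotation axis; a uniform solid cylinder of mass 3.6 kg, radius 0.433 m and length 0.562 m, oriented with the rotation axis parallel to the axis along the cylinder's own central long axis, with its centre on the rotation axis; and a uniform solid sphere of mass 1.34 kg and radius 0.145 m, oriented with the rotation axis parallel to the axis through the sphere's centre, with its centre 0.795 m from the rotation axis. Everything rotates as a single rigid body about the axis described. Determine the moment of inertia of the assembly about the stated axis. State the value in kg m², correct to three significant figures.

Solid disk: I_cm = (1/2)MR² = (1/2)(2.26)(0.257)² = 0.074635 kg m²; centre at d = 0.453 m, so the parallel axis theorem gives I = 0.074635 + (2.26)(0.453)² = 0.53841 kg m².
Solid cylinder: I_cm = (1/2)MR² = (1/2)(0.833)(0.431)² = 0.077369 kg m²; centre at d = 0.447 m, so the parallel axis theorem gives I = 0.077369 + (0.833)(0.447)² = 0.24381 kg m².
Solid cylinder: I_cm = (1/2)MR² = (1/2)(3.6)(0.433)² = 0.33748 kg m²; axis through the centre, so I = 0.33748 kg m².
Solid sphere: I_cm = (2/5)MR² = (2/5)(1.34)(0.145)² = 0.011269 kg m²; centre at d = 0.795 m, so the parallel axis theorem gives I = 0.011269 + (1.34)(0.795)² = 0.85818 kg m².
Total I = 0.53841 + 0.24381 + 0.33748 + 0.85818 = 1.9779 kg m².

1.98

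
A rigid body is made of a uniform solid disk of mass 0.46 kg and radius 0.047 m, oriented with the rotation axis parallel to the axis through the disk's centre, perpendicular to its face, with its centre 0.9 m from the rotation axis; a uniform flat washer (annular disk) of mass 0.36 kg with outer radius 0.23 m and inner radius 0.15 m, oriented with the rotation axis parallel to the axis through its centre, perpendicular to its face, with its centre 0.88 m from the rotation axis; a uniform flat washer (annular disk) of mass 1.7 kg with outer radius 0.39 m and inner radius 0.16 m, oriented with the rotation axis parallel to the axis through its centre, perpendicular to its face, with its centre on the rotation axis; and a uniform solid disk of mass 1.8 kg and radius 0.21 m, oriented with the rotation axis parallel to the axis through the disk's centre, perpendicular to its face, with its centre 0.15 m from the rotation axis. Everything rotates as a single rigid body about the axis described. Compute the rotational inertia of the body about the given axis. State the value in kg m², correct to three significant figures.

Solid disk: I_cm = (1/2)MR² = (1/2)(0.46)(0.047)² = 0.00050807 kg m²; centre at d = 0.9 m, so I = I_cm + Md² gives I = 0.00050807 + (0.46)(0.9)² = 0.37311 kg m².
Annular disk: I_cm = (1/2)M(R²+r²) = (1/2)(0.36)[(0.23)² + (0.15)²] = 0.013572 kg m²; centre at d = 0.88 m, so I = I_cm + Md² gives I = 0.013572 + (0.36)(0.88)² = 0.29236 kg m².
Annular disk: I_cm = (1/2)M(R²+r²) = (1/2)(1.7)[(0.39)² + (0.16)²] = 0.15105 kg m²; axis through the centre, so I = 0.15105 kg m².
Solid disk: I_cm = (1/2)MR² = (1/2)(1.8)(0.21)² = 0.03969 kg m²; centre at d = 0.15 m, so I = I_cm + Md² gives I = 0.03969 + (1.8)(0.15)² = 0.08019 kg m².
Total I = 0.37311 + 0.29236 + 0.15105 + 0.08019 = 0.8967 kg m².

0.897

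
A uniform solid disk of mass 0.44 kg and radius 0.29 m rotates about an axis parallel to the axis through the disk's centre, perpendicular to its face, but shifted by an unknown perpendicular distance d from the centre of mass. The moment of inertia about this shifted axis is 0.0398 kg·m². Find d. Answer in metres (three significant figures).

About the centre-of-mass axis, I_cm = (1/2)MR² = (1/2)(0.44)(0.29)² = 0.018502 kg·m².
Parallel axis theorem: I = I_cm + Md², so Md² = 0.0398 − 0.018502 = 0.021298 kg·m².
d = √(0.021298 / 0.44) = 0.22001 m.

0.220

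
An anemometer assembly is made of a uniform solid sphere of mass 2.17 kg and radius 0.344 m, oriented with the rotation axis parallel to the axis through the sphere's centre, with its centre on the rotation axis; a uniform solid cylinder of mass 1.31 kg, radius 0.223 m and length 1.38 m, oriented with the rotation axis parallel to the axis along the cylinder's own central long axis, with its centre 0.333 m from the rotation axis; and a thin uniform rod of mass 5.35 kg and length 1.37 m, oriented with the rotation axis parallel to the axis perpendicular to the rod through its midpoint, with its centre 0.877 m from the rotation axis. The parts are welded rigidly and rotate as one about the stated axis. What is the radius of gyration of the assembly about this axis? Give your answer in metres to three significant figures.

0.770

Solid sphere: I_cm = (2/5)MR² = (2/5)(2.17)(0.344)² = 0.10272 kg·m²; axis through the centre, so I = 0.10272 kg·m².
Solid cylinder: I_cm = (1/2)MR² = (1/2)(1.31)(0.223)² = 0.032572 kg·m²; centre at d = 0.333 m, so the parallel axis theorem gives I = 0.032572 + (1.31)(0.333)² = 0.17784 kg·m².
Thin rod: I_cm = (1/12)ML² = (1/12)(5.35)(1.37)² = 0.83678 kg·m²; centre at d = 0.877 m, so the parallel axis theorem gives I = 0.83678 + (5.35)(0.877)² = 4.9516 kg·m².
Total I = 5.2322 kg·m²; total mass M = 8.83 kg.
k = √(I/M) = √(5.2322/8.83) = 0.76977 m.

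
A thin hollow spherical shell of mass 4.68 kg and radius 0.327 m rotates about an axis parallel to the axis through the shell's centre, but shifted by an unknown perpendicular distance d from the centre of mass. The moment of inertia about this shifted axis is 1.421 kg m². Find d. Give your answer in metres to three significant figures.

0.482

About the centre-of-mass axis, I_cm = (2/3)MR² = (2/3)(4.68)(0.327)² = 0.33362 kg m².
Parallel axis theorem: I = I_cm + Md², so Md² = 1.421 − 0.33362 = 1.0874 kg m².
d = √(1.0874 / 4.68) = 0.48202 m.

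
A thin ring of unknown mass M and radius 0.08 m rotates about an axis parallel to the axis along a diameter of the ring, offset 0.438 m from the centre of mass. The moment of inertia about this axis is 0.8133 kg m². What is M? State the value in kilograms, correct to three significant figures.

I = I_cm + Md² = (1/2)MR² + Md² = M·[0.5·(0.08)² + (0.438)²] = M·0.19504.
So M = 0.8133 / 0.19504 = 4.1698 kg.

4.17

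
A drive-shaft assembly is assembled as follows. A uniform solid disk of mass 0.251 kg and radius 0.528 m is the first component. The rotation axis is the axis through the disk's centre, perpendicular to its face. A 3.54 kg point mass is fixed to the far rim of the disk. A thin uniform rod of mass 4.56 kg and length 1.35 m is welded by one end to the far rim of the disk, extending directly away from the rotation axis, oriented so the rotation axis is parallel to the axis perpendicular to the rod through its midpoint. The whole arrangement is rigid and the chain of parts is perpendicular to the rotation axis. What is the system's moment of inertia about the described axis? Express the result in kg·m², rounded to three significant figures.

Solid disk: I_cm = (1/2)MR² = (1/2)(0.251)(0.528)² = 0.034987 kg·m²; axis through the centre, so I = 0.034987 kg·m².
Point mass: I_cm = 0; centre at d = 0.528 m, so the parallel axis theorem gives I = 0 + (3.54)(0.528)² = 0.9869 kg·m².
Thin rod: I_cm = (1/12)ML² = (1/12)(4.56)(1.35)² = 0.69255 kg·m²; centre at d = 0.528 + 0.675 = 1.203 m, so the parallel axis theorem gives I = 0.69255 + (4.56)(1.203)² = 7.2918 kg·m².
Total I = 0.034987 + 0.9869 + 7.2918 = 8.3137 kg·m².

8.31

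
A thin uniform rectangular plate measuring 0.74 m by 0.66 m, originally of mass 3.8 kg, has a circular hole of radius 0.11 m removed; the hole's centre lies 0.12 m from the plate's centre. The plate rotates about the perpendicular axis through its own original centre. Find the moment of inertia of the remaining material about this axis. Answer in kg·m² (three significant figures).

Unpierced body about its centre: I₀ = (1/12)M(a²+b²) = (1/12)(3.8)[(0.74)² + (0.66)²] = 0.31135 kg·m².
The removed disk has mass m = M·πr²/(ab) = (3.8)·π(0.11)²/(0.74·0.66) = 0.29576 kg (same uniform areal density).
Its moment of inertia about the rotation axis (parallel-axis theorem): I_hole = (1/2)mr² + md² = (1/2)(0.29576)(0.11)² + (0.29576)(0.12)² = 0.0060483 kg·m².
Treating the hole as negative mass, I = I₀ − I_hole = 0.31135 − 0.0060483 = 0.3053 kg·m².

0.305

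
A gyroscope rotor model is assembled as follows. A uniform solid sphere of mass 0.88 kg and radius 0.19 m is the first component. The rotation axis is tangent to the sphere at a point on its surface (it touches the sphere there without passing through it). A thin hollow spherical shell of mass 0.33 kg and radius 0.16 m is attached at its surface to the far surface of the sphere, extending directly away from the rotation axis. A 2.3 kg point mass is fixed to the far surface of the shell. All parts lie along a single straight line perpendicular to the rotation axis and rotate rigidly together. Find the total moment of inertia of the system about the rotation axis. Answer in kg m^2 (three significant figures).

Solid sphere: I_cm = (2/5)MR² = (2/5)(0.88)(0.19)² = 0.012707 kg m^2; centre at d = 0.19 m, so I = I_cm + Md² gives I = 0.012707 + (0.88)(0.19)² = 0.044475 kg m^2.
Spherical shell: I_cm = (2/3)MR² = (2/3)(0.33)(0.16)² = 0.005632 kg m^2; centre at d = 0.19 + 0.19 + 0.16 = 0.54 m, so I = I_cm + Md² gives I = 0.005632 + (0.33)(0.54)² = 0.10186 kg m^2.
Point mass: I_cm = 0; centre at d = 0.19 + 0.19 + 0.16 + 0.16 = 0.7 m, so I = I_cm + Md² gives I = 0 + (2.3)(0.7)² = 1.127 kg m^2.
Total I = 0.044475 + 0.10186 + 1.127 = 1.2733 kg m^2.

1.27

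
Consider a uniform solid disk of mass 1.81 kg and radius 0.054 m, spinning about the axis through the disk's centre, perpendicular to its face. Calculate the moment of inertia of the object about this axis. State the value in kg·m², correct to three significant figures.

I_cm = (1/2)MR² = (1/2)(1.81)(0.054)² = 0.002639 kg·m²; axis through the centre, so I = 0.002639 kg·m².

0.00264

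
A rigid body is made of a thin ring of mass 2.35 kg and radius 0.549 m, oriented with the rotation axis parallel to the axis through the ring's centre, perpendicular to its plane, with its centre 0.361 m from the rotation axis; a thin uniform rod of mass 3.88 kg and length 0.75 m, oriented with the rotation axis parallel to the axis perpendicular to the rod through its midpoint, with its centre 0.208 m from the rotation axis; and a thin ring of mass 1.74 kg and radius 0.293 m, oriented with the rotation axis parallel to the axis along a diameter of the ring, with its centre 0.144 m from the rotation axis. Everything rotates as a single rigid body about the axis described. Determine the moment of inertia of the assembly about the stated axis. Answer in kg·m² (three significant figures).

1.48

Thin ring: I_cm = MR² = (2.35)(0.549)² = 0.70829 kg·m²; centre at d = 0.361 m, so I = I_cm + Md² gives I = 0.70829 + (2.35)(0.361)² = 1.0145 kg·m².
Thin rod: I_cm = (1/12)ML² = (1/12)(3.88)(0.75)² = 0.18187 kg·m²; centre at d = 0.208 m, so I = I_cm + Md² gives I = 0.18187 + (3.88)(0.208)² = 0.34974 kg·m².
Thin ring: I_cm = (1/2)MR² = (1/2)(1.74)(0.293)² = 0.074689 kg·m²; centre at d = 0.144 m, so I = I_cm + Md² gives I = 0.074689 + (1.74)(0.144)² = 0.11077 kg·m².
Total I = 1.0145 + 0.34974 + 0.11077 = 1.4751 kg·m².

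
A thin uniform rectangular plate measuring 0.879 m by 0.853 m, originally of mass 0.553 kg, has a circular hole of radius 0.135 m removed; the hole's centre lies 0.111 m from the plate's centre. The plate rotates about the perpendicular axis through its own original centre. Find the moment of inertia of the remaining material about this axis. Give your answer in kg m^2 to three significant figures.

0.0682

Unpierced body about its centre: I₀ = (1/12)M(a²+b²) = (1/12)(0.553)[(0.879)² + (0.853)²] = 0.069137 kg m^2.
The removed disk has mass m = M·πr²/(ab) = (0.553)·π(0.135)²/(0.879·0.853) = 0.042228 kg (same uniform areal density).
Its moment of inertia about the rotation axis (parallel-axis theorem): I_hole = (1/2)mr² + md² = (1/2)(0.042228)(0.135)² + (0.042228)(0.111)² = 0.0009051 kg m^2.
Treating the hole as negative mass, I = I₀ − I_hole = 0.069137 − 0.0009051 = 0.068231 kg m^2.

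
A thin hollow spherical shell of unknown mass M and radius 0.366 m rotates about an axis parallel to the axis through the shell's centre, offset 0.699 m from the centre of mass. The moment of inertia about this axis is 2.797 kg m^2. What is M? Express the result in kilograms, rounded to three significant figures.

I = I_cm + Md² = (2/3)MR² + Md² = M·[0.666667·(0.366)² + (0.699)²] = M·0.5779.
So M = 2.797 / 0.5779 = 4.8399 kg.

4.84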